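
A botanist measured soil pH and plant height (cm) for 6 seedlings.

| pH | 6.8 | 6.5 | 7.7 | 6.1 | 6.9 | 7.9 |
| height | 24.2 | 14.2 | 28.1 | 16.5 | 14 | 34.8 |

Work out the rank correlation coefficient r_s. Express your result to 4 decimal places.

0.6000

Rank pH: 3, 2, 5, 1, 4, 6
Rank height: 4, 2, 5, 3, 1, 6
d = rank(pH) − rank(height): -1, 0, 0, -2, 3, 0; Σd² = 14
ρ = 1 − 6Σd² / [n(n²−1)] = 1 − 6×14 / (6×35) = 1 − 84/210 ≈ 0.6000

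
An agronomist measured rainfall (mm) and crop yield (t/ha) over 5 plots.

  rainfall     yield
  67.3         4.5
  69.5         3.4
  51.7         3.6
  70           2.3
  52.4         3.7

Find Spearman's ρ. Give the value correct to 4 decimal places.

Rank rainfall: 3, 4, 1, 5, 2
Rank yield: 5, 2, 3, 1, 4
d = rank(rainfall) − rank(yield): -2, 2, -2, 4, -2; Σd² = 32
ρ = 1 − 6Σd² / [n(n²−1)] = 1 − 6×32 / (5×24) = 1 − 192/120 ≈ -0.6000

-0.6000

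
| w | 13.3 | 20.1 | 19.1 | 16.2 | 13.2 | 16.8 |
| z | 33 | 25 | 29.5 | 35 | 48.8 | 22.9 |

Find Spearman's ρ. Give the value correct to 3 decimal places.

Rank w: 2, 6, 5, 3, 1, 4
Rank z: 4, 2, 3, 5, 6, 1
d = rank(w) − rank(z): -2, 4, 2, -2, -5, 3; Σd² = 62
ρ = 1 − 6Σd² / [n(n²−1)] = 1 − 6×62 / (6×35) = 1 − 372/210 ≈ -0.771

-0.771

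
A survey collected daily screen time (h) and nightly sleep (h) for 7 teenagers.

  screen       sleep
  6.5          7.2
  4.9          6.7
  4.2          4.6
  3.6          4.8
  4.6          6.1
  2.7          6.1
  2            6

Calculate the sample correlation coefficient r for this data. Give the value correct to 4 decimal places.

0.4519

n = 7, Σx = 28.5, Σy = 41.5, Σx² = 129.31, Σy² = 251.35, Σxy = 172.76
nΣxy − ΣxΣy = 1209.32 − 1182.75 = 26.57
nΣx² − (Σx)² = 905.17 − 812.25 = 92.92; nΣy² − (Σy)² = 1759.45 − 1722.25 = 37.2
r = 26.57 / √(92.92 × 37.2) = 26.57 / 58.7931 ≈ 0.4519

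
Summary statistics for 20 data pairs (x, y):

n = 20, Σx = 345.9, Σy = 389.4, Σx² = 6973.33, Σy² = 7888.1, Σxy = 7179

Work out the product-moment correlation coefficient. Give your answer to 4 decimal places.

r = (nΣxy − ΣxΣy) / √[(nΣx² − (Σx)²)(nΣy² − (Σy)²)]
Numerator: 20×7179 − 345.9×389.4 = 8886.54
Denominator: √[(139466.6 − 119646.81)(157762 − 151632.36)] = √[19819.79 × 6129.64] = 11022.1676
r = 8886.54 / 11022.1676 ≈ 0.8062

0.8062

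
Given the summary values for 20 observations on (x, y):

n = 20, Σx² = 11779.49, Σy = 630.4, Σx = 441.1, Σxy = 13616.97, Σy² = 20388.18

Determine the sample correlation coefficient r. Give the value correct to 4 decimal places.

-0.2780

r = (nΣxy − ΣxΣy) / √[(nΣx² − (Σx)²)(nΣy² − (Σy)²)]
Numerator: 20×13616.97 − 441.1×630.4 = -5730.04
Denominator: √[(235589.8 − 194569.21)(407763.6 − 397404.16)] = √[41020.59 × 10359.44] = 20614.3237
r = -5730.04 / 20614.3237 ≈ -0.2780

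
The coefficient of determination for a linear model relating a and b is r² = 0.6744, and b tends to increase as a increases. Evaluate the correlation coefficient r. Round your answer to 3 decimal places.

|r| = √0.6744 = 0.821
The association is positive, so r = 0.821.

0.821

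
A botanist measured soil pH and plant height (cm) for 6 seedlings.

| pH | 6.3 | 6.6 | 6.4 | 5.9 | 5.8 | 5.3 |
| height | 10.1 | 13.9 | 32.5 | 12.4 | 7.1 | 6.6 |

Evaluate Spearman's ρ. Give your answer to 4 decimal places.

Rank pH: 4, 6, 5, 3, 2, 1
Rank height: 3, 5, 6, 4, 2, 1
d = rank(pH) − rank(height): 1, 1, -1, -1, 0, 0; Σd² = 4
ρ = 1 − 6Σd² / [n(n²−1)] = 1 − 6×4 / (6×35) = 1 − 24/210 ≈ 0.8857

0.8857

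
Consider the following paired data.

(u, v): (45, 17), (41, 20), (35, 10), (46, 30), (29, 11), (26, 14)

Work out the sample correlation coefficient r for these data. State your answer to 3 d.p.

n = 6, Σu = 222, Σv = 102, Σu² = 8564, Σv² = 2006, Σuv = 3998
nΣuv − ΣuΣv = 23988 − 22644 = 1344
nΣu² − (Σu)² = 51384 − 49284 = 2100; nΣv² − (Σv)² = 12036 − 10404 = 1632
r = 1344 / √(2100 × 1632) = 1344 / 1851.2698 ≈ 0.726

0.726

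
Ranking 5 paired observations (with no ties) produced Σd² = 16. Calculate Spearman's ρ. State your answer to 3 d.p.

ρ = 1 − 6Σd² / [n(n²−1)] = 1 − 6×16 / (5×24)
  = 1 − 96/120 = 1 − 0.8000 ≈ 0.200

0.200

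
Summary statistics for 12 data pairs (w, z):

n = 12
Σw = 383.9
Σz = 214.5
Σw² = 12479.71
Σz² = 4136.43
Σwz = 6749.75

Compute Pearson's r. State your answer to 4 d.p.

r = (nΣwz − ΣwΣz) / √[(nΣw² − (Σw)²)(nΣz² − (Σz)²)]
Numerator: 12×6749.75 − 383.9×214.5 = -1349.55
Denominator: √[(149756.52 − 147379.21)(49637.16 − 46010.25)] = √[2377.31 × 3626.91] = 2936.3735
r = -1349.55 / 2936.3735 ≈ -0.4596

-0.4596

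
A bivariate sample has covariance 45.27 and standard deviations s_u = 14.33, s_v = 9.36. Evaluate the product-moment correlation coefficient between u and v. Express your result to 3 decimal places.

r = Cov(u,v) / (s_u · s_v) = 45.27 / (14.33 × 9.36)
  = 45.27 / 134.1288 ≈ 0.338

0.338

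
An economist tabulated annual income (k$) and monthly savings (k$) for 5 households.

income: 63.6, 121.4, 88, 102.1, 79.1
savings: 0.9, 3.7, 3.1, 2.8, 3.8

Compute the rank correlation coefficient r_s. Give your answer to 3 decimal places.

0.300

Rank income: 1, 5, 3, 4, 2
Rank savings: 1, 4, 3, 2, 5
d = rank(income) − rank(savings): 0, 1, 0, 2, -3; Σd² = 14
ρ = 1 − 6Σd² / [n(n²−1)] = 1 − 6×14 / (5×24) = 1 − 84/120 ≈ 0.300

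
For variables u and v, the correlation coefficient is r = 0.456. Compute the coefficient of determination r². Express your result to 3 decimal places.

r² = (0.456)² = 0.208

0.208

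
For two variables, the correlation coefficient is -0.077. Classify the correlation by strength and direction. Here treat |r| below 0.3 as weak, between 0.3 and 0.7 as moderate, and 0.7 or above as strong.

r = -0.077 < 0 so the relationship is negative.
|r| = 0.077, which falls in the weak range.

weak negative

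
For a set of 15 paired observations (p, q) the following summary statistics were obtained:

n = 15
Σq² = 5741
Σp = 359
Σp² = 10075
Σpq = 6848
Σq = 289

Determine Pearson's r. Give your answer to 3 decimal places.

r = (nΣpq − ΣpΣq) / √[(nΣp² − (Σp)²)(nΣq² − (Σq)²)]
Numerator: 15×6848 − 359×289 = -1031
Denominator: √[(151125 − 128881)(86115 − 83521)] = √[22244 × 2594] = 7596.1132
r = -1031 / 7596.1132 ≈ -0.136

-0.136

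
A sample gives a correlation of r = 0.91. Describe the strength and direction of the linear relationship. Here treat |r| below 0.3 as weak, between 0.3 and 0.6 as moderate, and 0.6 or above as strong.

strong positive

r = 0.91 > 0 so the relationship is positive.
|r| = 0.91, which falls in the strong range.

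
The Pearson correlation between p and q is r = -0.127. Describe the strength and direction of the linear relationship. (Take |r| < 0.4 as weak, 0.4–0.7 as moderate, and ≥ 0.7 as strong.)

weak negative

r = -0.127 < 0 so the relationship is negative.
|r| = 0.127, which falls in the weak range.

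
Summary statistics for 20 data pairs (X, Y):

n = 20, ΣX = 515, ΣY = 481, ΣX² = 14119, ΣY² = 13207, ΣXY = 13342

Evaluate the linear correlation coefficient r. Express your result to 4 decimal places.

0.8065

r = (nΣXY − ΣXΣY) / √[(nΣX² − (ΣX)²)(nΣY² − (ΣY)²)]
Numerator: 20×13342 − 515×481 = 19125
Denominator: √[(282380 − 265225)(264140 − 231361)] = √[17155 × 32779] = 23713.3664
r = 19125 / 23713.3664 ≈ 0.8065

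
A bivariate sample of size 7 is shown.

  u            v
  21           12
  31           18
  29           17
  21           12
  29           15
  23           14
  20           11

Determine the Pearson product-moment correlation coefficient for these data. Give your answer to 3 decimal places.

n = 7, Σu = 174, Σv = 99, Σu² = 4454, Σv² = 1443, Σuv = 2532
nΣuv − ΣuΣv = 17724 − 17226 = 498
nΣu² − (Σu)² = 31178 − 30276 = 902; nΣv² − (Σv)² = 10101 − 9801 = 300
r = 498 / √(902 × 300) = 498 / 520.1923 ≈ 0.957

0.957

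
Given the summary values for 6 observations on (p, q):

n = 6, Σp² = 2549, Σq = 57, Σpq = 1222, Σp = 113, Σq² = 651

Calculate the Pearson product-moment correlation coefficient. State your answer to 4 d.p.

0.6918

r = (nΣpq − ΣpΣq) / √[(nΣp² − (Σp)²)(nΣq² − (Σq)²)]
Numerator: 6×1222 − 113×57 = 891
Denominator: √[(15294 − 12769)(3906 − 3249)] = √[2525 × 657] = 1287.9926
r = 891 / 1287.9926 ≈ 0.6918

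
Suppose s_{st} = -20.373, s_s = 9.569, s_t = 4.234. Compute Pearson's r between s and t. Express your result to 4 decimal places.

r = Cov(s,t) / (s_s · s_t) = -20.373 / (9.569 × 4.234)
  = -20.373 / 40.5151 ≈ -0.5028

-0.5028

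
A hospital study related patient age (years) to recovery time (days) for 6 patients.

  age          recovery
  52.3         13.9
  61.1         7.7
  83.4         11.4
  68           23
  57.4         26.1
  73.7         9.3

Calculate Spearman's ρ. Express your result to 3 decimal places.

Rank age: 1, 3, 6, 4, 2, 5
Rank recovery: 4, 1, 3, 5, 6, 2
d = rank(age) − rank(recovery): -3, 2, 3, -1, -4, 3; Σd² = 48
ρ = 1 − 6Σd² / [n(n²−1)] = 1 − 6×48 / (6×35) = 1 − 288/210 ≈ -0.371

-0.371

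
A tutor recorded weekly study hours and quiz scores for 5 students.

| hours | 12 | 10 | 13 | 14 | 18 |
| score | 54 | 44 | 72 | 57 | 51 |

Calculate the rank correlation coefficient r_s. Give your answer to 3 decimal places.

0.300

Rank hours: 2, 1, 3, 4, 5
Rank score: 3, 1, 5, 4, 2
d = rank(hours) − rank(score): -1, 0, -2, 0, 3; Σd² = 14
ρ = 1 − 6Σd² / [n(n²−1)] = 1 − 6×14 / (5×24) = 1 − 84/120 ≈ 0.300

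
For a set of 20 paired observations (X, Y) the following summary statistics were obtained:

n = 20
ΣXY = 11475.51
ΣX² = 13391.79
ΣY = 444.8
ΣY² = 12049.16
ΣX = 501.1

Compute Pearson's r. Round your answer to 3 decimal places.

0.246

r = (nΣXY − ΣXΣY) / √[(nΣX² − (ΣX)²)(nΣY² − (ΣY)²)]
Numerator: 20×11475.51 − 501.1×444.8 = 6620.92
Denominator: √[(267835.8 − 251101.21)(240983.2 − 197847.04)] = √[16734.59 × 43136.16] = 26867.5632
r = 6620.92 / 26867.5632 ≈ 0.246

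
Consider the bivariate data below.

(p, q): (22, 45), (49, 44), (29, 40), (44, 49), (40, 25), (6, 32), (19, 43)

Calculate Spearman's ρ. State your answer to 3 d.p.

0.357

Rank p: 3, 7, 4, 6, 5, 1, 2
Rank q: 6, 5, 3, 7, 1, 2, 4
d = rank(p) − rank(q): -3, 2, 1, -1, 4, -1, -2; Σd² = 36
ρ = 1 − 6Σd² / [n(n²−1)] = 1 − 6×36 / (7×48) = 1 − 216/336 ≈ 0.357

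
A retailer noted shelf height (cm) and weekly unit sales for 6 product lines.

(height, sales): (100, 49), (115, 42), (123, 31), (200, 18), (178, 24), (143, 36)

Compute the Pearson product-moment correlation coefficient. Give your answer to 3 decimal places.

n = 6, Σx = 859, Σy = 200, Σx² = 130487, Σy² = 7322, Σxy = 26563
nΣxy − ΣxΣy = 159378 − 171800 = -12422
nΣx² − (Σx)² = 782922 − 737881 = 45041; nΣy² − (Σy)² = 43932 − 40000 = 3932
r = -12422 / √(45041 × 3932) = -12422 / 13307.9379 ≈ -0.933

-0.933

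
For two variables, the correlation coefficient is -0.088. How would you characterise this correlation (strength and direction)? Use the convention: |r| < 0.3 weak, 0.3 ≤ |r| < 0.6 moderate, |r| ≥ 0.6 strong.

weak negative

r = -0.088 < 0 so the relationship is negative.
|r| = 0.088, which falls in the weak range.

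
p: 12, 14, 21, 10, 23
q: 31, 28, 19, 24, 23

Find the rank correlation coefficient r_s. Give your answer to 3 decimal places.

-0.600

Rank p: 2, 3, 4, 1, 5
Rank q: 5, 4, 1, 3, 2
d = rank(p) − rank(q): -3, -1, 3, -2, 3; Σd² = 32
ρ = 1 − 6Σd² / [n(n²−1)] = 1 − 6×32 / (5×24) = 1 − 192/120 ≈ -0.600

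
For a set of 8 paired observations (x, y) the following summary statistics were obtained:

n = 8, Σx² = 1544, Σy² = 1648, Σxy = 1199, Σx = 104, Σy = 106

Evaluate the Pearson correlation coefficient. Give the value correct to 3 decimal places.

-0.828

r = (nΣxy − ΣxΣy) / √[(nΣx² − (Σx)²)(nΣy² − (Σy)²)]
Numerator: 8×1199 − 104×106 = -1432
Denominator: √[(12352 − 10816)(13184 − 11236)] = √[1536 × 1948] = 1729.7769
r = -1432 / 1729.7769 ≈ -0.828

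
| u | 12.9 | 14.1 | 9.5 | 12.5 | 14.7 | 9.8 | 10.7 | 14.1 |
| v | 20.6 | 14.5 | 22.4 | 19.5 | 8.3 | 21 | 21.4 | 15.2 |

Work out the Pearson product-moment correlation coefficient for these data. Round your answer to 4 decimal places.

n = 8, Σu = 98.3, Σv = 142.9, Σu² = 1237.15, Σv² = 2715.51, Σuv = 1697.85
nΣuv − ΣuΣv = 13582.8 − 14047.07 = -464.27
nΣu² − (Σu)² = 9897.2 − 9662.89 = 234.31; nΣv² − (Σv)² = 21724.08 − 20420.41 = 1303.67
r = -464.27 / √(234.31 × 1303.67) = -464.27 / 552.6870 ≈ -0.8400

-0.8400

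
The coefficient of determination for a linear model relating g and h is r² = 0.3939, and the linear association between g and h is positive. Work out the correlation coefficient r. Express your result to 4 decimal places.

|r| = √0.3939 = 0.6276
The association is positive, so r = 0.6276.

0.6276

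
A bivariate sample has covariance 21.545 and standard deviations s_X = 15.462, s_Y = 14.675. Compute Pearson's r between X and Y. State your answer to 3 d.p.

0.095

r = Cov(X,Y) / (s_X · s_Y) = 21.545 / (15.462 × 14.675)
  = 21.545 / 226.9049 ≈ 0.095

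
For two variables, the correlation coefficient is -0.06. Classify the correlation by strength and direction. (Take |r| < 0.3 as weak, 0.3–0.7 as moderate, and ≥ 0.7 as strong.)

r = -0.06 < 0 so the relationship is negative.
|r| = 0.06, which falls in the weak range.

weak negative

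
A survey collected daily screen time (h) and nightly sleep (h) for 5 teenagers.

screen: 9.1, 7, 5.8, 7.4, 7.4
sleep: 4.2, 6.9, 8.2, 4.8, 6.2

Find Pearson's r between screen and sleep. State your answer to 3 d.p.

-0.910

n = 5, Σx = 36.7, Σy = 30.3, Σx² = 274.97, Σy² = 193.97, Σxy = 215.48
nΣxy − ΣxΣy = 1077.4 − 1112.01 = -34.61
nΣx² − (Σx)² = 1374.85 − 1346.89 = 27.96; nΣy² − (Σy)² = 969.85 − 918.09 = 51.76
r = -34.61 / √(27.96 × 51.76) = -34.61 / 38.0422 ≈ -0.910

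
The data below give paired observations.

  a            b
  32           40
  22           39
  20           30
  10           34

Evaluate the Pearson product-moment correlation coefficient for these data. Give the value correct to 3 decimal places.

n = 4, Σa = 84, Σb = 143, Σa² = 2008, Σb² = 5177, Σab = 3078
nΣab − ΣaΣb = 12312 − 12012 = 300
nΣa² − (Σa)² = 8032 − 7056 = 976; nΣb² − (Σb)² = 20708 − 20449 = 259
r = 300 / √(976 × 259) = 300 / 502.7763 ≈ 0.597

0.597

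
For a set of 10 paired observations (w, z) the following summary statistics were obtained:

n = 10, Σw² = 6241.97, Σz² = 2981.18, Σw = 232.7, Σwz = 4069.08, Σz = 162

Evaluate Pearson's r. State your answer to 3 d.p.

0.551

r = (nΣwz − ΣwΣz) / √[(nΣw² − (Σw)²)(nΣz² − (Σz)²)]
Numerator: 10×4069.08 − 232.7×162 = 2993.4
Denominator: √[(62419.7 − 54149.29)(29811.8 − 26244)] = √[8270.41 × 3567.8] = 5432.0501
r = 2993.4 / 5432.0501 ≈ 0.551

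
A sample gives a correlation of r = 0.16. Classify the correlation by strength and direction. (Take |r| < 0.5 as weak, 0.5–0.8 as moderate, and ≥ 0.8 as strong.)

weak positive

r = 0.16 > 0 so the relationship is positive.
|r| = 0.16, which falls in the weak range.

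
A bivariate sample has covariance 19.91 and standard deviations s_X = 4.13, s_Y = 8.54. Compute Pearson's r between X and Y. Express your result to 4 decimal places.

r = Cov(X,Y) / (s_X · s_Y) = 19.91 / (4.13 × 8.54)
  = 19.91 / 35.2702 ≈ 0.5645

0.5645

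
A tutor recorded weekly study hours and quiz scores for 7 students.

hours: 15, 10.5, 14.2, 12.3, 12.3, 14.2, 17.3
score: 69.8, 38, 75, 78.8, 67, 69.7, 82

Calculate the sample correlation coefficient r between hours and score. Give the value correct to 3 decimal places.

0.724

n = 7, Σx = 95.8, Σy = 480.3, Σx² = 1340.4, Σy² = 34221.57, Σxy = 6712.68
nΣxy − ΣxΣy = 46988.76 − 46012.74 = 976.02
nΣx² − (Σx)² = 9382.8 − 9177.64 = 205.16; nΣy² − (Σy)² = 239550.99 − 230688.09 = 8862.9
r = 976.02 / √(205.16 × 8862.9) = 976.02 / 1348.4482 ≈ 0.724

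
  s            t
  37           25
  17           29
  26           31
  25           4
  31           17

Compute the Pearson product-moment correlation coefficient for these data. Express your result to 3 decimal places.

-0.098

n = 5, Σs = 136, Σt = 106, Σs² = 3920, Σt² = 2732, Σst = 2851
nΣst − ΣsΣt = 14255 − 14416 = -161
nΣs² − (Σs)² = 19600 − 18496 = 1104; nΣt² − (Σt)² = 13660 − 11236 = 2424
r = -161 / √(1104 × 2424) = -161 / 1635.8777 ≈ -0.098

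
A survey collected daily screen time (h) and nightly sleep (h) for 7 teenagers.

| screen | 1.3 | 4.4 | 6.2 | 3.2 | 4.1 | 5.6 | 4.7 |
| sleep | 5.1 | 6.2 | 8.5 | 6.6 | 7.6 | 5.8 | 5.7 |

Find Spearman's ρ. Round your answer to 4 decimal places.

0.3571

Rank screen: 1, 4, 7, 2, 3, 6, 5
Rank sleep: 1, 4, 7, 5, 6, 3, 2
d = rank(screen) − rank(sleep): 0, 0, 0, -3, -3, 3, 3; Σd² = 36
ρ = 1 − 6Σd² / [n(n²−1)] = 1 − 6×36 / (7×48) = 1 − 216/336 ≈ 0.3571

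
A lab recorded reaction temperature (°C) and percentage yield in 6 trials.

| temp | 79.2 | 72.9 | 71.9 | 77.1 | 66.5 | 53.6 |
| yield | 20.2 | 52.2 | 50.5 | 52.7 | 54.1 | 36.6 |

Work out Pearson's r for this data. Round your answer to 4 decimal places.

-0.0570

n = 6, Σx = 421.2, Σy = 266.3, Σx² = 29996.28, Σy² = 12726.79, Σxy = 18658.75
nΣxy − ΣxΣy = 111952.5 − 112165.56 = -213.06
nΣx² − (Σx)² = 179977.68 − 177409.44 = 2568.24; nΣy² − (Σy)² = 76360.74 − 70915.69 = 5445.05
r = -213.06 / √(2568.24 × 5445.05) = -213.06 / 3739.5448 ≈ -0.0570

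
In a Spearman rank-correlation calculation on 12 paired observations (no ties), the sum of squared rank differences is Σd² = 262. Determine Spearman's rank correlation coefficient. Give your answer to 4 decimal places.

ρ = 1 − 6Σd² / [n(n²−1)] = 1 − 6×262 / (12×143)
  = 1 − 1572/1716 = 1 − 0.91608 ≈ 0.0839

0.0839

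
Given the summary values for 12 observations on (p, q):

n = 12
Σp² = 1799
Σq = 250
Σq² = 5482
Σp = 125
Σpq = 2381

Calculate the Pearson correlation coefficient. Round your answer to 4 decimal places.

r = (nΣpq − ΣpΣq) / √[(nΣp² − (Σp)²)(nΣq² − (Σq)²)]
Numerator: 12×2381 − 125×250 = -2678
Denominator: √[(21588 − 15625)(65784 − 62500)] = √[5963 × 3284] = 4425.2110
r = -2678 / 4425.2110 ≈ -0.6052

-0.6052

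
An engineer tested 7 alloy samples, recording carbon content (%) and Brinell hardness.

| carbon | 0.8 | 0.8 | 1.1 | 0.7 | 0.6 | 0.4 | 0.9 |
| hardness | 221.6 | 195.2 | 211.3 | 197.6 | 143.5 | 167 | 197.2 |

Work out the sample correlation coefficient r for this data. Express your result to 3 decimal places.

0.701

n = 7, Σx = 5.3, Σy = 1333.4, Σx² = 4.31, Σy² = 258272.14, Σxy = 1034.57
nΣxy − ΣxΣy = 7241.99 − 7067.02 = 174.97
nΣx² − (Σx)² = 30.17 − 28.09 = 2.08; nΣy² − (Σy)² = 1807904.98 − 1777955.56 = 29949.42
r = 174.97 / √(2.08 × 29949.42) = 174.97 / 249.5892 ≈ 0.701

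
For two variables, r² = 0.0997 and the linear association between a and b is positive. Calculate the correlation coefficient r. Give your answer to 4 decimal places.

0.3158

|r| = √0.0997 = 0.3158
The association is positive, so r = 0.3158.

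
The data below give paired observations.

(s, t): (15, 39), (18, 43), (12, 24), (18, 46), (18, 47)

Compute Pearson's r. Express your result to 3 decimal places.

0.967

n = 5, Σs = 81, Σt = 199, Σs² = 1341, Σt² = 8271, Σst = 3321
nΣst − ΣsΣt = 16605 − 16119 = 486
nΣs² − (Σs)² = 6705 − 6561 = 144; nΣt² − (Σt)² = 41355 − 39601 = 1754
r = 486 / √(144 × 1754) = 486 / 502.5694 ≈ 0.967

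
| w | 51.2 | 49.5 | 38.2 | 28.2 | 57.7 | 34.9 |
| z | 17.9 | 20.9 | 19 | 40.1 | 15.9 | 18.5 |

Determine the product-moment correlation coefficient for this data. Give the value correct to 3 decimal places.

n = 6, Σw = 259.7, Σz = 132.3, Σw² = 11873.47, Σz² = 3321.29, Σwz = 5370.73
nΣwz − ΣwΣz = 32224.38 − 34358.31 = -2133.93
nΣw² − (Σw)² = 71240.82 − 67444.09 = 3796.73; nΣz² − (Σz)² = 19927.74 − 17503.29 = 2424.45
r = -2133.93 / √(3796.73 × 2424.45) = -2133.93 / 3033.9713 ≈ -0.703

-0.703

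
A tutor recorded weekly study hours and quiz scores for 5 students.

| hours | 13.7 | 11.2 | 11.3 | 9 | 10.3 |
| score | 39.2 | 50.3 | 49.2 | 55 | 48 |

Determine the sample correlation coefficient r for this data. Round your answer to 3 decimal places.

-0.936

n = 5, Σx = 55.5, Σy = 241.7, Σx² = 627.91, Σy² = 11816.37, Σxy = 2645.76
nΣxy − ΣxΣy = 13228.8 − 13414.35 = -185.55
nΣx² − (Σx)² = 3139.55 − 3080.25 = 59.3; nΣy² − (Σy)² = 59081.85 − 58418.89 = 662.96
r = -185.55 / √(59.3 × 662.96) = -185.55 / 198.2764 ≈ -0.936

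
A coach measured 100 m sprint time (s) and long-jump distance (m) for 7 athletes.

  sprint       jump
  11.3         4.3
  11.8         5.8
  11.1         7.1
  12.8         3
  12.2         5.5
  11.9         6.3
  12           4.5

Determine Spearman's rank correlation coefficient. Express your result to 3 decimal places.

Rank sprint: 2, 3, 1, 7, 6, 4, 5
Rank jump: 2, 5, 7, 1, 4, 6, 3
d = rank(sprint) − rank(jump): 0, -2, -6, 6, 2, -2, 2; Σd² = 88
ρ = 1 − 6Σd² / [n(n²−1)] = 1 − 6×88 / (7×48) = 1 − 528/336 ≈ -0.571

-0.571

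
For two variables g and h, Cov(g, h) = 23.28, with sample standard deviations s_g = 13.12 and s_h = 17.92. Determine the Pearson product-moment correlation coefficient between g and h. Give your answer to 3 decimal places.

0.099

r = Cov(g,h) / (s_g · s_h) = 23.28 / (13.12 × 17.92)
  = 23.28 / 235.1104 ≈ 0.099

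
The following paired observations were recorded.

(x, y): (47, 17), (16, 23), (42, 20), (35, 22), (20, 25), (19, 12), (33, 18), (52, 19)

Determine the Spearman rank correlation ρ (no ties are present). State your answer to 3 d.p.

Rank x: 7, 1, 6, 5, 3, 2, 4, 8
Rank y: 2, 7, 5, 6, 8, 1, 3, 4
d = rank(x) − rank(y): 5, -6, 1, -1, -5, 1, 1, 4; Σd² = 106
ρ = 1 − 6Σd² / [n(n²−1)] = 1 − 6×106 / (8×63) = 1 − 636/504 ≈ -0.262

-0.262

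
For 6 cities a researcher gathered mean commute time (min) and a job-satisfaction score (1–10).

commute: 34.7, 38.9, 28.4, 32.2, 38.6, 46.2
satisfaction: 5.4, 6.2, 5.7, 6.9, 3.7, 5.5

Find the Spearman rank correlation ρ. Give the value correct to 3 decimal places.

-0.257

Rank commute: 3, 5, 1, 2, 4, 6
Rank satisfaction: 2, 5, 4, 6, 1, 3
d = rank(commute) − rank(satisfaction): 1, 0, -3, -4, 3, 3; Σd² = 44
ρ = 1 − 6Σd² / [n(n²−1)] = 1 − 6×44 / (6×35) = 1 − 264/210 ≈ -0.257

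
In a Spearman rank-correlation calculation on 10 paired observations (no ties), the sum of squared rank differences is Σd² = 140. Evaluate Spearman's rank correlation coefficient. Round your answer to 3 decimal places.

ρ = 1 − 6Σd² / [n(n²−1)] = 1 − 6×140 / (10×99)
  = 1 − 840/990 = 1 − 0.8485 ≈ 0.152

0.152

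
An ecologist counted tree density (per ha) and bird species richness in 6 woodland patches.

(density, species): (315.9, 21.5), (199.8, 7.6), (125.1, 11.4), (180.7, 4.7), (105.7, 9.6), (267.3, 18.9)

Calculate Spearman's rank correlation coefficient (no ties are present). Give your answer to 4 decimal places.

Rank density: 6, 4, 2, 3, 1, 5
Rank species: 6, 2, 4, 1, 3, 5
d = rank(density) − rank(species): 0, 2, -2, 2, -2, 0; Σd² = 16
ρ = 1 − 6Σd² / [n(n²−1)] = 1 − 6×16 / (6×35) = 1 − 96/210 ≈ 0.5429

0.5429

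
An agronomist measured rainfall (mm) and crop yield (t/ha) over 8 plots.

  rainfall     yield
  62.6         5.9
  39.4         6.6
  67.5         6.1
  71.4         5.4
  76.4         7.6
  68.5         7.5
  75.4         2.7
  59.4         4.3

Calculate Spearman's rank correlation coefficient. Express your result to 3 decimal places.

Rank rainfall: 3, 1, 4, 6, 8, 5, 7, 2
Rank yield: 4, 6, 5, 3, 8, 7, 1, 2
d = rank(rainfall) − rank(yield): -1, -5, -1, 3, 0, -2, 6, 0; Σd² = 76
ρ = 1 − 6Σd² / [n(n²−1)] = 1 − 6×76 / (8×63) = 1 − 456/504 ≈ 0.095

0.095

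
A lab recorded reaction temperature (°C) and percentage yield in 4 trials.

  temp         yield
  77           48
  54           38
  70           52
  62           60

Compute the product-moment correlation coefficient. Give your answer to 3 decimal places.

n = 4, Σx = 263, Σy = 198, Σx² = 17589, Σy² = 10052, Σxy = 13108
nΣxy − ΣxΣy = 52432 − 52074 = 358
nΣx² − (Σx)² = 70356 − 69169 = 1187; nΣy² − (Σy)² = 40208 − 39204 = 1004
r = 358 / √(1187 × 1004) = 358 / 1091.6721 ≈ 0.328

0.328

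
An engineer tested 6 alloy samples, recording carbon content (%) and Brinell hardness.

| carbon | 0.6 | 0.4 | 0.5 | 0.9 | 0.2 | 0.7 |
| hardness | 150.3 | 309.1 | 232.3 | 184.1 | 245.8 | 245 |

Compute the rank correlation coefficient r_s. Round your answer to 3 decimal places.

-0.657

Rank carbon: 4, 2, 3, 6, 1, 5
Rank hardness: 1, 6, 3, 2, 5, 4
d = rank(carbon) − rank(hardness): 3, -4, 0, 4, -4, 1; Σd² = 58
ρ = 1 − 6Σd² / [n(n²−1)] = 1 − 6×58 / (6×35) = 1 − 348/210 ≈ -0.657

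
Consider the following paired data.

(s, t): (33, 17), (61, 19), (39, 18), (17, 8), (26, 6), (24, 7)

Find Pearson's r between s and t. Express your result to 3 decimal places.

n = 6, Σs = 200, Σt = 75, Σs² = 7872, Σt² = 1123, Σst = 2882
nΣst − ΣsΣt = 17292 − 15000 = 2292
nΣs² − (Σs)² = 47232 − 40000 = 7232; nΣt² − (Σt)² = 6738 − 5625 = 1113
r = 2292 / √(7232 × 1113) = 2292 / 2837.1140 ≈ 0.808

0.808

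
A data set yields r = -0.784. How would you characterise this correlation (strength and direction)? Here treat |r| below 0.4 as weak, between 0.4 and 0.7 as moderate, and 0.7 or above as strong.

r = -0.784 < 0 so the relationship is negative.
|r| = 0.784, which falls in the strong range.

strong negative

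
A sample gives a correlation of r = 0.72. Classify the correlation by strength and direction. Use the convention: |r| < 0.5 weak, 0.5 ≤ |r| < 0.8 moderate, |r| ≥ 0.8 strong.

moderate positive

r = 0.72 > 0 so the relationship is positive.
|r| = 0.72, which falls in the moderate range.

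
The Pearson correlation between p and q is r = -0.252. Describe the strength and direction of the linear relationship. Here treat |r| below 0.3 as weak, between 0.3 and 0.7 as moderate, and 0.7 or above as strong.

r = -0.252 < 0 so the relationship is negative.
|r| = 0.252, which falls in the weak range.

weak negative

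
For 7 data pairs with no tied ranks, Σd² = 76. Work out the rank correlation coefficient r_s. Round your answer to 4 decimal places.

ρ = 1 − 6Σd² / [n(n²−1)] = 1 − 6×76 / (7×48)
  = 1 − 456/336 = 1 − 1.35714 ≈ -0.3571

-0.3571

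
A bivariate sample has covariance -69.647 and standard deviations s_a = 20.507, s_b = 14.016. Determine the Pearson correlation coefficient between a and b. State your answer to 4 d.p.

-0.2423

r = Cov(a,b) / (s_a · s_b) = -69.647 / (20.507 × 14.016)
  = -69.647 / 287.4261 ≈ -0.2423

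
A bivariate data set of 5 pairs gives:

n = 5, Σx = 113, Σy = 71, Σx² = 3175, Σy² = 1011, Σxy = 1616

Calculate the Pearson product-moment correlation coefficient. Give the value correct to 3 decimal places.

r = (nΣxy − ΣxΣy) / √[(nΣx² − (Σx)²)(nΣy² − (Σy)²)]
Numerator: 5×1616 − 113×71 = 57
Denominator: √[(15875 − 12769)(5055 − 5041)] = √[3106 × 14] = 208.5282
r = 57 / 208.5282 ≈ 0.273

0.273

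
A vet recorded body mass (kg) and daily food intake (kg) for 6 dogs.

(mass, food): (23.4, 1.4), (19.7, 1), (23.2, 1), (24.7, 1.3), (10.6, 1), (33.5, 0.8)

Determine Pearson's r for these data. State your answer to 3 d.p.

-0.143

n = 6, Σx = 135.1, Σy = 6.5, Σx² = 3318.59, Σy² = 7.29, Σxy = 145.17
nΣxy − ΣxΣy = 871.02 − 878.15 = -7.13
nΣx² − (Σx)² = 19911.54 − 18252.01 = 1659.53; nΣy² − (Σy)² = 43.74 − 42.25 = 1.49
r = -7.13 / √(1659.53 × 1.49) = -7.13 / 49.7262 ≈ -0.143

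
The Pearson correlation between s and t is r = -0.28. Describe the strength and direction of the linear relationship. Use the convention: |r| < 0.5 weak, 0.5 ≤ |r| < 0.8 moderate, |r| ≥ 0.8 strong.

r = -0.28 < 0 so the relationship is negative.
|r| = 0.28, which falls in the weak range.

weak negative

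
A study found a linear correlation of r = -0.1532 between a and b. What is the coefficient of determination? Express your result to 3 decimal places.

0.023

r² = (-0.1532)² = 0.023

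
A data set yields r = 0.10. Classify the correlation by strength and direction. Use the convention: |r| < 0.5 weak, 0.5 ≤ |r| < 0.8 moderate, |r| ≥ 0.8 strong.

weak positive

r = 0.10 > 0 so the relationship is positive.
|r| = 0.10, which falls in the weak range.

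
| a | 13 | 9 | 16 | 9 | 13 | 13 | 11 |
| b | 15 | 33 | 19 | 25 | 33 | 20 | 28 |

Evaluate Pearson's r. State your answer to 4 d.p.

-0.5456

n = 7, Σa = 84, Σb = 173, Σa² = 1046, Σb² = 4573, Σab = 2018
nΣab − ΣaΣb = 14126 − 14532 = -406
nΣa² − (Σa)² = 7322 − 7056 = 266; nΣb² − (Σb)² = 32011 − 29929 = 2082
r = -406 / √(266 × 2082) = -406 / 744.1855 ≈ -0.5456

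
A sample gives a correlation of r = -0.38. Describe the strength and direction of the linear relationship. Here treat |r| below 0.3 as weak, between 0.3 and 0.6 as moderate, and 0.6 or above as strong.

r = -0.38 < 0 so the relationship is negative.
|r| = 0.38, which falls in the moderate range.

moderate negative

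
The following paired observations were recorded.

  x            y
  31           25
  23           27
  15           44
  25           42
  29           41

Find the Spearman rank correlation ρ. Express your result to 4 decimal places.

Rank x: 5, 2, 1, 3, 4
Rank y: 1, 2, 5, 4, 3
d = rank(x) − rank(y): 4, 0, -4, -1, 1; Σd² = 34
ρ = 1 − 6Σd² / [n(n²−1)] = 1 − 6×34 / (5×24) = 1 − 204/120 ≈ -0.7000

-0.7000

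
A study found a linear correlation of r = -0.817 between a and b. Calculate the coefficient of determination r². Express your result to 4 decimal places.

0.6675

r² = (-0.817)² = 0.6675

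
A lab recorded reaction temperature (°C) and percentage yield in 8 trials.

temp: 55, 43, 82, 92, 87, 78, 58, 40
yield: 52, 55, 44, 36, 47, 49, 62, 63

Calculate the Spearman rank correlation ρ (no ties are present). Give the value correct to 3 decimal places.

Rank temp: 3, 2, 6, 8, 7, 5, 4, 1
Rank yield: 5, 6, 2, 1, 3, 4, 7, 8
d = rank(temp) − rank(yield): -2, -4, 4, 7, 4, 1, -3, -7; Σd² = 160
ρ = 1 − 6Σd² / [n(n²−1)] = 1 − 6×160 / (8×63) = 1 − 960/504 ≈ -0.905

-0.905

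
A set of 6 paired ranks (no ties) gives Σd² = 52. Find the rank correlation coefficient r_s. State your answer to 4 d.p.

-0.4857

ρ = 1 − 6Σd² / [n(n²−1)] = 1 − 6×52 / (6×35)
  = 1 − 312/210 = 1 − 1.48571 ≈ -0.4857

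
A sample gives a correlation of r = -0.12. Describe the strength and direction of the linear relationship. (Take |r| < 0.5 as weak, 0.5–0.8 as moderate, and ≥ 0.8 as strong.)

r = -0.12 < 0 so the relationship is negative.
|r| = 0.12, which falls in the weak range.

weak negative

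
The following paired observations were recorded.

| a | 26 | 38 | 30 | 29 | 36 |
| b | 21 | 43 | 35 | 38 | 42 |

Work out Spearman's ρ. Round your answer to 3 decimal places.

0.900

Rank a: 1, 5, 3, 2, 4
Rank b: 1, 5, 2, 3, 4
d = rank(a) − rank(b): 0, 0, 1, -1, 0; Σd² = 2
ρ = 1 − 6Σd² / [n(n²−1)] = 1 − 6×2 / (5×24) = 1 − 12/120 ≈ 0.900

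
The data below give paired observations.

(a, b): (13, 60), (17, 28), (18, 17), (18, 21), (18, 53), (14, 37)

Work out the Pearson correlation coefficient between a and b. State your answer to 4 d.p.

-0.5919

n = 6, Σa = 98, Σb = 216, Σa² = 1626, Σb² = 9292, Σab = 3412
nΣab − ΣaΣb = 20472 − 21168 = -696
nΣa² − (Σa)² = 9756 − 9604 = 152; nΣb² − (Σb)² = 55752 − 46656 = 9096
r = -696 / √(152 × 9096) = -696 / 1175.8367 ≈ -0.5919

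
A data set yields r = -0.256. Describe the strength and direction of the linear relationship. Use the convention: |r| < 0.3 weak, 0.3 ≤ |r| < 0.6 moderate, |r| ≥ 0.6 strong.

weak negative

r = -0.256 < 0 so the relationship is negative.
|r| = 0.256, which falls in the weak range.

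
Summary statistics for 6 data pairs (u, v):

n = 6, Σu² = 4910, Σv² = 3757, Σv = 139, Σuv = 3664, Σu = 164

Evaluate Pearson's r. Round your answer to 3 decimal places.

-0.283

r = (nΣuv − ΣuΣv) / √[(nΣu² − (Σu)²)(nΣv² − (Σv)²)]
Numerator: 6×3664 − 164×139 = -812
Denominator: √[(29460 − 26896)(22542 − 19321)] = √[2564 × 3221] = 2873.7857
r = -812 / 2873.7857 ≈ -0.283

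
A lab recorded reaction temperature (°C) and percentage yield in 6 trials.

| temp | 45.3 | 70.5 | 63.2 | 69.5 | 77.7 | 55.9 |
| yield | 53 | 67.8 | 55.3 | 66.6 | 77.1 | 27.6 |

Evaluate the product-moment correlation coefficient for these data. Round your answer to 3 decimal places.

n = 6, Σx = 382.1, Σy = 347.4, Σx² = 25008.93, Σy² = 21605.66, Σxy = 22837.97
nΣxy − ΣxΣy = 137027.82 − 132741.54 = 4286.28
nΣx² − (Σx)² = 150053.58 − 146000.41 = 4053.17; nΣy² − (Σy)² = 129633.96 − 120686.76 = 8947.2
r = 4286.28 / √(4053.17 × 8947.2) = 4286.28 / 6022.0032 ≈ 0.712

0.712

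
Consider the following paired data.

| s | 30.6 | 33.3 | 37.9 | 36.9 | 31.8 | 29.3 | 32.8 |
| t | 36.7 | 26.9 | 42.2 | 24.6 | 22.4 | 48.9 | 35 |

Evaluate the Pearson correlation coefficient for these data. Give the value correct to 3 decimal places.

-0.250

n = 7, Σs = 232.6, Σt = 236.7, Σs² = 7788.84, Σt² = 8574.47, Σst = 7819
nΣst − ΣsΣt = 54733 − 55056.42 = -323.42
nΣs² − (Σs)² = 54521.88 − 54102.76 = 419.12; nΣt² − (Σt)² = 60021.29 − 56026.89 = 3994.4
r = -323.42 / √(419.12 × 3994.4) = -323.42 / 1293.8829 ≈ -0.250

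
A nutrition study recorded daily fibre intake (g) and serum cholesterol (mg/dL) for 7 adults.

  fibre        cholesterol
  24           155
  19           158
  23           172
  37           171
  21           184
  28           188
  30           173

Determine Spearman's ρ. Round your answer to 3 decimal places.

0.143

Rank fibre: 4, 1, 3, 7, 2, 5, 6
Rank cholesterol: 1, 2, 4, 3, 6, 7, 5
d = rank(fibre) − rank(cholesterol): 3, -1, -1, 4, -4, -2, 1; Σd² = 48
ρ = 1 − 6Σd² / [n(n²−1)] = 1 − 6×48 / (7×48) = 1 − 288/336 ≈ 0.143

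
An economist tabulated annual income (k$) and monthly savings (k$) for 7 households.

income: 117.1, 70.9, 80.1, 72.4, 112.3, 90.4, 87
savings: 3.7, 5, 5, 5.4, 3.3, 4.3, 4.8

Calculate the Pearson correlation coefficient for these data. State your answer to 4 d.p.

-0.9474

n = 7, Σx = 630.2, Σy = 31.5, Σx² = 58749.44, Σy² = 145.27, Σxy = 2756.14
nΣxy − ΣxΣy = 19292.98 − 19851.3 = -558.32
nΣx² − (Σx)² = 411246.08 − 397152.04 = 14094.04; nΣy² − (Σy)² = 1016.89 − 992.25 = 24.64
r = -558.32 / √(14094.04 × 24.64) = -558.32 / 589.3023 ≈ -0.9474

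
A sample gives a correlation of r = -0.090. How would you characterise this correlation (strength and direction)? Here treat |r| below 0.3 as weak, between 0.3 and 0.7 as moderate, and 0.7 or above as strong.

r = -0.090 < 0 so the relationship is negative.
|r| = 0.090, which falls in the weak range.

weak negative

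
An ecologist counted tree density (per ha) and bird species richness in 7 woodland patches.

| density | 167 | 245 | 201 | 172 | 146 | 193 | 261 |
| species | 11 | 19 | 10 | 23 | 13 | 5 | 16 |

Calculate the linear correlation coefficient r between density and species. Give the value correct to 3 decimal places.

0.202

n = 7, Σx = 1385, Σy = 97, Σx² = 284585, Σy² = 1561, Σxy = 19497
nΣxy − ΣxΣy = 136479 − 134345 = 2134
nΣx² − (Σx)² = 1992095 − 1918225 = 73870; nΣy² − (Σy)² = 10927 − 9409 = 1518
r = 2134 / √(73870 × 1518) = 2134 / 10589.3654 ≈ 0.202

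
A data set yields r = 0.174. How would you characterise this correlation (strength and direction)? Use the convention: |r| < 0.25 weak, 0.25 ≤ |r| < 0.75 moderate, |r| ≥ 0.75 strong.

r = 0.174 > 0 so the relationship is positive.
|r| = 0.174, which falls in the weak range.

weak positive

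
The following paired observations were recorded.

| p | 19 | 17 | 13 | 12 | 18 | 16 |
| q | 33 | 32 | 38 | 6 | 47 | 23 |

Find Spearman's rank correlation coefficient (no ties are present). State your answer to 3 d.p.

Rank p: 6, 4, 2, 1, 5, 3
Rank q: 4, 3, 5, 1, 6, 2
d = rank(p) − rank(q): 2, 1, -3, 0, -1, 1; Σd² = 16
ρ = 1 − 6Σd² / [n(n²−1)] = 1 − 6×16 / (6×35) = 1 − 96/210 ≈ 0.543

0.543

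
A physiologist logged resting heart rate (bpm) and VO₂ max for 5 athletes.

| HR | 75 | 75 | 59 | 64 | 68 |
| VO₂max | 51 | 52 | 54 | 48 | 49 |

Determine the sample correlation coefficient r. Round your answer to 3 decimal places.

-0.117

n = 5, Σx = 341, Σy = 254, Σx² = 23451, Σy² = 12926, Σxy = 17315
nΣxy − ΣxΣy = 86575 − 86614 = -39
nΣx² − (Σx)² = 117255 − 116281 = 974; nΣy² − (Σy)² = 64630 − 64516 = 114
r = -39 / √(974 × 114) = -39 / 333.2206 ≈ -0.117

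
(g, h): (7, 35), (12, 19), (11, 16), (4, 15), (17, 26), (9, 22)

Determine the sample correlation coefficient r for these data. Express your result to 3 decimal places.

0.114

n = 6, Σg = 60, Σh = 133, Σg² = 700, Σh² = 3227, Σgh = 1349
nΣgh − ΣgΣh = 8094 − 7980 = 114
nΣg² − (Σg)² = 4200 − 3600 = 600; nΣh² − (Σh)² = 19362 − 17689 = 1673
r = 114 / √(600 × 1673) = 114 / 1001.8982 ≈ 0.114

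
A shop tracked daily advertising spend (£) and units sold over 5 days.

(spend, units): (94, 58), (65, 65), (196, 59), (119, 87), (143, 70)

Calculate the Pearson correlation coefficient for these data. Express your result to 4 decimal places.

-0.0973

n = 5, Σx = 617, Σy = 339, Σx² = 86087, Σy² = 23539, Σxy = 41604
nΣxy − ΣxΣy = 208020 − 209163 = -1143
nΣx² − (Σx)² = 430435 − 380689 = 49746; nΣy² − (Σy)² = 117695 − 114921 = 2774
r = -1143 / √(49746 × 2774) = -1143 / 11747.1445 ≈ -0.0973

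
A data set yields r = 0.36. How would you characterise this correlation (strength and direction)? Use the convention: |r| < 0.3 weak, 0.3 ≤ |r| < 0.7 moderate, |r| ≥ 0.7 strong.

moderate positive

r = 0.36 > 0 so the relationship is positive.
|r| = 0.36, which falls in the moderate range.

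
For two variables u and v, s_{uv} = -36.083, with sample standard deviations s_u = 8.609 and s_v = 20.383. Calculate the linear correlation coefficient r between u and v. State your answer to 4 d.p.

r = Cov(u,v) / (s_u · s_v) = -36.083 / (8.609 × 20.383)
  = -36.083 / 175.4772 ≈ -0.2056

-0.2056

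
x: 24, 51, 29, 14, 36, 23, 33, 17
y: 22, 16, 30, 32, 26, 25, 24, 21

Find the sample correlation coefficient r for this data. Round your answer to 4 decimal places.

-0.5714

n = 8, Σx = 227, Σy = 196, Σx² = 7417, Σy² = 4982, Σxy = 5322
nΣxy − ΣxΣy = 42576 − 44492 = -1916
nΣx² − (Σx)² = 59336 − 51529 = 7807; nΣy² − (Σy)² = 39856 − 38416 = 1440
r = -1916 / √(7807 × 1440) = -1916 / 3352.9211 ≈ -0.5714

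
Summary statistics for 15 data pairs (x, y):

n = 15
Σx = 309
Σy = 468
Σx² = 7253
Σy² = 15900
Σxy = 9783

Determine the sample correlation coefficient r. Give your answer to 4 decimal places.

0.1325

r = (nΣxy − ΣxΣy) / √[(nΣx² − (Σx)²)(nΣy² − (Σy)²)]
Numerator: 15×9783 − 309×468 = 2133
Denominator: √[(108795 − 95481)(238500 − 219024)] = √[13314 × 19476] = 16102.9023
r = 2133 / 16102.9023 ≈ 0.1325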